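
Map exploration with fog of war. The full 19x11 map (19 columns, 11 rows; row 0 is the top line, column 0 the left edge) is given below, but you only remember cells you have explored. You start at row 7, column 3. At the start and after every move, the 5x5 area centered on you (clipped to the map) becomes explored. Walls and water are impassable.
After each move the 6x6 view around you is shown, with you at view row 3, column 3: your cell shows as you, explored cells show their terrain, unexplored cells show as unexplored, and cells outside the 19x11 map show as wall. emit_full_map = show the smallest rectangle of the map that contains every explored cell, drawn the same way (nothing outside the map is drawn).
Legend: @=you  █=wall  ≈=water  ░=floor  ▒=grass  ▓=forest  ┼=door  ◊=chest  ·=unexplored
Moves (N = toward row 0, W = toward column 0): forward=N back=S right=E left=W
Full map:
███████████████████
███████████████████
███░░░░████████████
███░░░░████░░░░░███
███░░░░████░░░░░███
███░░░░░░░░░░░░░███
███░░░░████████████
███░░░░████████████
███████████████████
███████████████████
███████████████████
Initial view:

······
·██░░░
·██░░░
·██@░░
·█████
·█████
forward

······
·██░░░
·██░░░
·██@░░
·██░░░
·█████

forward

······
·██░░░
·██░░░
·██@░░
·██░░░
·██░░░

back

·██░░░
·██░░░
·██░░░
·██@░░
·██░░░
·█████

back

·██░░░
·██░░░
·██░░░
·██@░░
·█████
·█████

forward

·██░░░
·██░░░
·██░░░
·██@░░
·██░░░
·█████

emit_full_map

██░░░
██░░░
██░░░
██@░░
██░░░
█████
█████

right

██░░░·
██░░░░
██░░░░
██░@░░
██░░░░
██████

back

██░░░░
██░░░░
██░░░░
██░@░░
██████
██████

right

█░░░░·
█░░░░░
█░░░░█
█░░@░█
██████
██████

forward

█░░░··
█░░░░█
█░░░░░
█░░@░█
█░░░░█
██████

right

░░░···
░░░░██
░░░░░░
░░░@██
░░░░██
██████

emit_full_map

██░░░···
██░░░░██
██░░░░░░
██░░░@██
██░░░░██
████████
███████·

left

█░░░··
█░░░░█
█░░░░░
█░░@░█
█░░░░█
██████

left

██░░░·
██░░░░
██░░░░
██░@░░
██░░░░
██████


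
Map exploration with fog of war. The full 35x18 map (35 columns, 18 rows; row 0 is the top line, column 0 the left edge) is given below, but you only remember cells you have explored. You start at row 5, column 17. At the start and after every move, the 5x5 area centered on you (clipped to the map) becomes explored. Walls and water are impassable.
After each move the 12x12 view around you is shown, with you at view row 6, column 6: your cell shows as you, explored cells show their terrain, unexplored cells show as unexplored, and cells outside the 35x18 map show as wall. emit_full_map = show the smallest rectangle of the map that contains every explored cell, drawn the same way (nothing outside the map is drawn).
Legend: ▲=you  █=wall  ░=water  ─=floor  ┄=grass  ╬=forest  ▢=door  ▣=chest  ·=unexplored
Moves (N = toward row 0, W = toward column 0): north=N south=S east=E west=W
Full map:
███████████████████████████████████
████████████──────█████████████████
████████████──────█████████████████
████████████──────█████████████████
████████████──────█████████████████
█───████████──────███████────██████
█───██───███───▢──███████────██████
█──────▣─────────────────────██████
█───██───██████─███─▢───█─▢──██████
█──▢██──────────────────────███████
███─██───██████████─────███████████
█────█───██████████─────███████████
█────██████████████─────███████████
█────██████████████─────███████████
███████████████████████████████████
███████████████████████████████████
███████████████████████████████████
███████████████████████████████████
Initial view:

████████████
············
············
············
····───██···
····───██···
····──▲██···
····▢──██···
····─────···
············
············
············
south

············
············
············
····───██···
····───██···
····───██···
····▢─▲██···
····─────···
····─███─···
············
············
············

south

············
············
····───██···
····───██···
····───██···
····▢──██···
····──▲──···
····─███─···
····─────···
············
············
············

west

············
············
·····───██··
·····───██··
····────██··
····─▢──██··
····──▲───··
····█─███─··
····──────··
············
············
············

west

············
············
······───██·
······───██·
····─────██·
····──▢──██·
····──▲────·
····██─███─·
····───────·
············
············
············

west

············
············
·······───██
·······───██
····──────██
····───▢──██
····──▲─────
····███─███─
····────────
············
············
············

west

············
············
········───█
········───█
····█──────█
····█───▢──█
····──▲─────
····████─███
····────────
············
············
············

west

············
············
·········───
·········───
····██──────
····██───▢──
····──▲─────
····█████─██
····────────
············
············
············

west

············
············
··········──
··········──
····███─────
····███───▢─
····──▲─────
····██████─█
····────────
············
············
············

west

············
············
···········─
···········─
····████────
····─███───▢
····──▲─────
····─██████─
····────────
············
············
············

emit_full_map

·······───██
·······───██
████──────██
─███───▢──██
──▲─────────
─██████─███─
────────────

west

············
············
············
············
····█████───
····──███───
····▣─▲─────
····──██████
····────────
············
············
············

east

············
············
···········─
···········─
···█████────
···──███───▢
···▣──▲─────
···──██████─
···─────────
············
············
············

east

············
············
··········──
··········──
··█████─────
··──███───▢─
··▣───▲─────
··──██████─█
··──────────
············
············
············

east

············
············
·········───
·········───
·█████──────
·──███───▢──
·▣────▲─────
·──██████─██
·───────────
············
············
············

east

············
············
········───█
········───█
█████──────█
──███───▢──█
▣─────▲─────
──██████─███
────────────
············
············
············

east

············
············
·······───██
·······───██
████──────██
─███───▢──██
──────▲─────
─██████─███─
────────────
············
············
············

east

············
············
······───██·
······───██·
███──────██·
███───▢──██·
──────▲────·
██████─███─·
───────────·
············
············
············

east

············
············
·····───██··
·····───██··
██──────██··
██───▢──██··
──────▲───··
█████─███─··
──────────··
············
············
············

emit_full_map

········───██
········───██
█████──────██
──███───▢──██
▣────────▲───
──██████─███─
─────────────

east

············
············
····───██···
····───██···
█──────██···
█───▢──██···
──────▲──···
████─███─···
─────────···
············
············
············

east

············
············
···───██····
···───██····
──────███···
───▢──███···
──────▲──···
███─███─▢···
─────────···
············
············
············

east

············
············
··───██·····
··───██·····
─────████···
──▢──████···
──────▲──···
██─███─▢─···
─────────···
············
············
············

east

············
············
·───██······
·───██······
────█████···
─▢──█████···
──────▲──···
█─███─▢──···
─────────···
············
············
············

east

············
············
───██·······
───██·······
───██████···
▢──██████···
──────▲──···
─███─▢───···
─────────···
············
············
············

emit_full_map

········───██····
········───██····
█████──────██████
──███───▢──██████
▣─────────────▲──
──██████─███─▢───
─────────────────

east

············
············
──██········
──██········
──███████···
──███████···
──────▲──···
███─▢───█···
─────────···
············
············
············

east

············
············
─██·········
─██·········
─███████─···
─███████─···
──────▲──···
██─▢───█─···
─────────···
············
············
············

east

············
············
██··········
██··········
███████──···
███████──···
──────▲──···
█─▢───█─▢···
─────────···
············
············
············

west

············
············
─██·········
─██·········
─███████──··
─███████──··
──────▲───··
██─▢───█─▢··
──────────··
············
············
············

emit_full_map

········───██·······
········───██·······
█████──────███████──
──███───▢──███████──
▣───────────────▲───
──██████─███─▢───█─▢
────────────────────


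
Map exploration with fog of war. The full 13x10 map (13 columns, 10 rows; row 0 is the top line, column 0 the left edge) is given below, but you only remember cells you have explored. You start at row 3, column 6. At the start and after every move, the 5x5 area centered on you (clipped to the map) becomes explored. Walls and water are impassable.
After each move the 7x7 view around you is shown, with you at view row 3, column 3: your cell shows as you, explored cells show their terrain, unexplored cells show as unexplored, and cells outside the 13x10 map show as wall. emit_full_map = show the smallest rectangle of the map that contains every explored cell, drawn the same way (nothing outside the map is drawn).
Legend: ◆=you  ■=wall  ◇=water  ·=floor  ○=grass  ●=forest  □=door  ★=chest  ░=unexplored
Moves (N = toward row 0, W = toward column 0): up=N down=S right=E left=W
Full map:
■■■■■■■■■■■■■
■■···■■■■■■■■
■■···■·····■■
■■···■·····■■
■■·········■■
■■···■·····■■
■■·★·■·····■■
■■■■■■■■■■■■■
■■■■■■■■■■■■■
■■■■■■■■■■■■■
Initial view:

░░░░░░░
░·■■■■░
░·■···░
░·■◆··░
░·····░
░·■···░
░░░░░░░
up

■■■■■■■
░■■■■■░
░·■■■■░
░·■◆··░
░·■···░
░·····░
░·■···░

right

■■■■■■■
■■■■■■░
·■■■■■░
·■·◆··░
·■····░
······░
·■···░░

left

■■■■■■■
░■■■■■■
░·■■■■■
░·■◆···
░·■····
░······
░·■···░

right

■■■■■■■
■■■■■■░
·■■■■■░
·■·◆··░
·■····░
······░
·■···░░

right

■■■■■■■
■■■■■■░
■■■■■■░
■··◆··░
■·····░
······░
■···░░░

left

■■■■■■■
■■■■■■■
·■■■■■■
·■·◆···
·■·····
·······
·■···░░

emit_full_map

■■■■■■■
·■■■■■■
·■·◆···
·■·····
·······
·■···░░

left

■■■■■■■
░■■■■■■
░·■■■■■
░·■◆···
░·■····
░······
░·■···░

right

■■■■■■■
■■■■■■■
·■■■■■■
·■·◆···
·■·····
·······
·■···░░

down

■■■■■■■
·■■■■■■
·■·····
·■·◆···
·······
·■····░
░░░░░░░

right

■■■■■■░
■■■■■■░
■·····░
■··◆··░
······░
■·····░
░░░░░░░

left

■■■■■■■
·■■■■■■
·■·····
·■·◆···
·······
·■·····
░░░░░░░

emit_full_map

■■■■■■■
·■■■■■■
·■·····
·■·◆···
·······
·■·····

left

░■■■■■■
░·■■■■■
░·■····
░·■◆···
░······
░·■····
░░░░░░░

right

■■■■■■■
·■■■■■■
·■·····
·■·◆···
·······
·■·····
░░░░░░░

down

·■■■■■■
·■·····
·■·····
···◆···
·■·····
░■····░
░░░░░░░

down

·■·····
·■·····
·······
·■·◆···
░■····░
░■■■■■░
░░░░░░░

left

░·■····
░·■····
░······
░·■◆···
░·■····
░■■■■■■
░░░░░░░

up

░·■■■■■
░·■····
░·■····
░··◆···
░·■····
░·■····
░■■■■■■

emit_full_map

■■■■■■■
·■■■■■■
·■·····
·■·····
··◆····
·■·····
·■····░
■■■■■■░


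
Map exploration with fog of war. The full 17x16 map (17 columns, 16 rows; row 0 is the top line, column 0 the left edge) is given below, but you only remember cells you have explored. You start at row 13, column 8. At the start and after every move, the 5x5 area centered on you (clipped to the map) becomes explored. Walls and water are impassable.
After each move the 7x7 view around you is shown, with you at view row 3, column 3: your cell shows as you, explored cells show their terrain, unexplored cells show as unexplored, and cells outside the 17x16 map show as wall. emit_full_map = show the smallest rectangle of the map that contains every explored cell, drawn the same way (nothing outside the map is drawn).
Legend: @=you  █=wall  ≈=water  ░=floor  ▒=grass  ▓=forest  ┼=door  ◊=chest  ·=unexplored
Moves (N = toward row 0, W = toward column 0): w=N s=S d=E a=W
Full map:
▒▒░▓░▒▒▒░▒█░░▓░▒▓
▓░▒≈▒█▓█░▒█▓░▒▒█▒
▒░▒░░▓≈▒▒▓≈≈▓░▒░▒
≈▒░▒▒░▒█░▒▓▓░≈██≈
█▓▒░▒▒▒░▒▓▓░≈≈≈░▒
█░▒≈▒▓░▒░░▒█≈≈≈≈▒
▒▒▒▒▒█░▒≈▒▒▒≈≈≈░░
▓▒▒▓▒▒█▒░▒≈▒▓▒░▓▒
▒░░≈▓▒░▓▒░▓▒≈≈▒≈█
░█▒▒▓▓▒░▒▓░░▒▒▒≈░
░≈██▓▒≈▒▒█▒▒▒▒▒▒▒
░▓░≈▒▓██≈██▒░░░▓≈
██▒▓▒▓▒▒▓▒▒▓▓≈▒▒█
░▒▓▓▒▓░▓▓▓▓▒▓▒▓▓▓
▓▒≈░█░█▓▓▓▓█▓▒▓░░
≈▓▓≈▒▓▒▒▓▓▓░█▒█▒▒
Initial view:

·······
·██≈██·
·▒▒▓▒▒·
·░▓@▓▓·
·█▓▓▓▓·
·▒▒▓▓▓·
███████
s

·██≈██·
·▒▒▓▒▒·
·░▓▓▓▓·
·█▓@▓▓·
·▒▒▓▓▓·
███████
███████

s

·▒▒▓▒▒·
·░▓▓▓▓·
·█▓▓▓▓·
·▒▒@▓▓·
███████
███████
███████

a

··▒▒▓▒▒
·▓░▓▓▓▓
·░█▓▓▓▓
·▓▒@▓▓▓
███████
███████
███████

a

···▒▒▓▒
·▒▓░▓▓▓
·█░█▓▓▓
·▒▓@▒▓▓
███████
███████
███████

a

····▒▒▓
·▓▒▓░▓▓
·░█░█▓▓
·≈▒@▒▒▓
███████
███████
███████

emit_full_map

···██≈██
···▒▒▓▒▒
▓▒▓░▓▓▓▓
░█░█▓▓▓▓
≈▒@▒▒▓▓▓

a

·····▒▒
·▓▓▒▓░▓
·≈░█░█▓
·▓≈@▓▒▒
███████
███████
███████

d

····▒▒▓
▓▓▒▓░▓▓
≈░█░█▓▓
▓≈▒@▒▒▓
███████
███████
███████

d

···▒▒▓▒
▓▒▓░▓▓▓
░█░█▓▓▓
≈▒▓@▒▓▓
███████
███████
███████

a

····▒▒▓
▓▓▒▓░▓▓
≈░█░█▓▓
▓≈▒@▒▒▓
███████
███████
███████

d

···▒▒▓▒
▓▒▓░▓▓▓
░█░█▓▓▓
≈▒▓@▒▓▓
███████
███████
███████

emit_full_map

····██≈██
····▒▒▓▒▒
▓▓▒▓░▓▓▓▓
≈░█░█▓▓▓▓
▓≈▒▓@▒▓▓▓


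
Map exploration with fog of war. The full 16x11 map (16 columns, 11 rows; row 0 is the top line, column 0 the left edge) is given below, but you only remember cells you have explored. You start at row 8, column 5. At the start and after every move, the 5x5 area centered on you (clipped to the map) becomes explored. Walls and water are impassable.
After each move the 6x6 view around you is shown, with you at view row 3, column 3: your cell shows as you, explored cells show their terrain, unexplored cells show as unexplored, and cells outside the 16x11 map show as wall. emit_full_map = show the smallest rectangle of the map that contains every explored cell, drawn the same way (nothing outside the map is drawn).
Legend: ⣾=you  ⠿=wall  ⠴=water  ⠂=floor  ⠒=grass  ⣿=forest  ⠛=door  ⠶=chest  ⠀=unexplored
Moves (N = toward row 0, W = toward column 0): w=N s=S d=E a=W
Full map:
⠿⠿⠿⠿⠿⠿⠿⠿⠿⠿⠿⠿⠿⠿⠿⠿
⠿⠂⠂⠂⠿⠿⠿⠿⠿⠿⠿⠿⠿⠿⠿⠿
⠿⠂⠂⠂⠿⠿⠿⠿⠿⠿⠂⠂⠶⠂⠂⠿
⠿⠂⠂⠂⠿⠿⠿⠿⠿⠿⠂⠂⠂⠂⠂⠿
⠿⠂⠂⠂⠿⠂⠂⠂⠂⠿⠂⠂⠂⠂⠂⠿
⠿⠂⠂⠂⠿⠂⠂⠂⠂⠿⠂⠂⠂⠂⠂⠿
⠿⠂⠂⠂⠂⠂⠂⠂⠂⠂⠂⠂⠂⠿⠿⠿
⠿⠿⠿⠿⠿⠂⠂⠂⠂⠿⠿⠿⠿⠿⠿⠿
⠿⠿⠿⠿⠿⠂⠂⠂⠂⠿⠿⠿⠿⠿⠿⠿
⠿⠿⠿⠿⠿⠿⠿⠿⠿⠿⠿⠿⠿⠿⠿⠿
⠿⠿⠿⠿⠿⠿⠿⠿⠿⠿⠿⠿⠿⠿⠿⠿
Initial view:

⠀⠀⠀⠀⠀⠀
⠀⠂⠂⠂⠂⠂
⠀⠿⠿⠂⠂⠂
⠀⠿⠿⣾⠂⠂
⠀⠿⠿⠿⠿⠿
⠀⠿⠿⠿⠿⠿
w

⠀⠀⠀⠀⠀⠀
⠀⠂⠿⠂⠂⠂
⠀⠂⠂⠂⠂⠂
⠀⠿⠿⣾⠂⠂
⠀⠿⠿⠂⠂⠂
⠀⠿⠿⠿⠿⠿

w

⠀⠀⠀⠀⠀⠀
⠀⠂⠿⠂⠂⠂
⠀⠂⠿⠂⠂⠂
⠀⠂⠂⣾⠂⠂
⠀⠿⠿⠂⠂⠂
⠀⠿⠿⠂⠂⠂

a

⠀⠀⠀⠀⠀⠀
⠀⠂⠂⠿⠂⠂
⠀⠂⠂⠿⠂⠂
⠀⠂⠂⣾⠂⠂
⠀⠿⠿⠿⠂⠂
⠀⠿⠿⠿⠂⠂

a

⠀⠀⠀⠀⠀⠀
⠀⠂⠂⠂⠿⠂
⠀⠂⠂⠂⠿⠂
⠀⠂⠂⣾⠂⠂
⠀⠿⠿⠿⠿⠂
⠀⠿⠿⠿⠿⠂

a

⠿⠀⠀⠀⠀⠀
⠿⠿⠂⠂⠂⠿
⠿⠿⠂⠂⠂⠿
⠿⠿⠂⣾⠂⠂
⠿⠿⠿⠿⠿⠿
⠿⠿⠿⠿⠿⠿

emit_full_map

⠿⠂⠂⠂⠿⠂⠂⠂
⠿⠂⠂⠂⠿⠂⠂⠂
⠿⠂⣾⠂⠂⠂⠂⠂
⠿⠿⠿⠿⠿⠂⠂⠂
⠿⠿⠿⠿⠿⠂⠂⠂
⠀⠀⠀⠿⠿⠿⠿⠿
⠀⠀⠀⠿⠿⠿⠿⠿

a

⠿⠿⠀⠀⠀⠀
⠿⠿⠿⠂⠂⠂
⠿⠿⠿⠂⠂⠂
⠿⠿⠿⣾⠂⠂
⠿⠿⠿⠿⠿⠿
⠿⠿⠿⠿⠿⠿

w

⠿⠿⠀⠀⠀⠀
⠿⠿⠿⠂⠂⠂
⠿⠿⠿⠂⠂⠂
⠿⠿⠿⣾⠂⠂
⠿⠿⠿⠂⠂⠂
⠿⠿⠿⠿⠿⠿

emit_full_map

⠿⠂⠂⠂⠀⠀⠀⠀
⠿⠂⠂⠂⠿⠂⠂⠂
⠿⣾⠂⠂⠿⠂⠂⠂
⠿⠂⠂⠂⠂⠂⠂⠂
⠿⠿⠿⠿⠿⠂⠂⠂
⠿⠿⠿⠿⠿⠂⠂⠂
⠀⠀⠀⠿⠿⠿⠿⠿
⠀⠀⠀⠿⠿⠿⠿⠿


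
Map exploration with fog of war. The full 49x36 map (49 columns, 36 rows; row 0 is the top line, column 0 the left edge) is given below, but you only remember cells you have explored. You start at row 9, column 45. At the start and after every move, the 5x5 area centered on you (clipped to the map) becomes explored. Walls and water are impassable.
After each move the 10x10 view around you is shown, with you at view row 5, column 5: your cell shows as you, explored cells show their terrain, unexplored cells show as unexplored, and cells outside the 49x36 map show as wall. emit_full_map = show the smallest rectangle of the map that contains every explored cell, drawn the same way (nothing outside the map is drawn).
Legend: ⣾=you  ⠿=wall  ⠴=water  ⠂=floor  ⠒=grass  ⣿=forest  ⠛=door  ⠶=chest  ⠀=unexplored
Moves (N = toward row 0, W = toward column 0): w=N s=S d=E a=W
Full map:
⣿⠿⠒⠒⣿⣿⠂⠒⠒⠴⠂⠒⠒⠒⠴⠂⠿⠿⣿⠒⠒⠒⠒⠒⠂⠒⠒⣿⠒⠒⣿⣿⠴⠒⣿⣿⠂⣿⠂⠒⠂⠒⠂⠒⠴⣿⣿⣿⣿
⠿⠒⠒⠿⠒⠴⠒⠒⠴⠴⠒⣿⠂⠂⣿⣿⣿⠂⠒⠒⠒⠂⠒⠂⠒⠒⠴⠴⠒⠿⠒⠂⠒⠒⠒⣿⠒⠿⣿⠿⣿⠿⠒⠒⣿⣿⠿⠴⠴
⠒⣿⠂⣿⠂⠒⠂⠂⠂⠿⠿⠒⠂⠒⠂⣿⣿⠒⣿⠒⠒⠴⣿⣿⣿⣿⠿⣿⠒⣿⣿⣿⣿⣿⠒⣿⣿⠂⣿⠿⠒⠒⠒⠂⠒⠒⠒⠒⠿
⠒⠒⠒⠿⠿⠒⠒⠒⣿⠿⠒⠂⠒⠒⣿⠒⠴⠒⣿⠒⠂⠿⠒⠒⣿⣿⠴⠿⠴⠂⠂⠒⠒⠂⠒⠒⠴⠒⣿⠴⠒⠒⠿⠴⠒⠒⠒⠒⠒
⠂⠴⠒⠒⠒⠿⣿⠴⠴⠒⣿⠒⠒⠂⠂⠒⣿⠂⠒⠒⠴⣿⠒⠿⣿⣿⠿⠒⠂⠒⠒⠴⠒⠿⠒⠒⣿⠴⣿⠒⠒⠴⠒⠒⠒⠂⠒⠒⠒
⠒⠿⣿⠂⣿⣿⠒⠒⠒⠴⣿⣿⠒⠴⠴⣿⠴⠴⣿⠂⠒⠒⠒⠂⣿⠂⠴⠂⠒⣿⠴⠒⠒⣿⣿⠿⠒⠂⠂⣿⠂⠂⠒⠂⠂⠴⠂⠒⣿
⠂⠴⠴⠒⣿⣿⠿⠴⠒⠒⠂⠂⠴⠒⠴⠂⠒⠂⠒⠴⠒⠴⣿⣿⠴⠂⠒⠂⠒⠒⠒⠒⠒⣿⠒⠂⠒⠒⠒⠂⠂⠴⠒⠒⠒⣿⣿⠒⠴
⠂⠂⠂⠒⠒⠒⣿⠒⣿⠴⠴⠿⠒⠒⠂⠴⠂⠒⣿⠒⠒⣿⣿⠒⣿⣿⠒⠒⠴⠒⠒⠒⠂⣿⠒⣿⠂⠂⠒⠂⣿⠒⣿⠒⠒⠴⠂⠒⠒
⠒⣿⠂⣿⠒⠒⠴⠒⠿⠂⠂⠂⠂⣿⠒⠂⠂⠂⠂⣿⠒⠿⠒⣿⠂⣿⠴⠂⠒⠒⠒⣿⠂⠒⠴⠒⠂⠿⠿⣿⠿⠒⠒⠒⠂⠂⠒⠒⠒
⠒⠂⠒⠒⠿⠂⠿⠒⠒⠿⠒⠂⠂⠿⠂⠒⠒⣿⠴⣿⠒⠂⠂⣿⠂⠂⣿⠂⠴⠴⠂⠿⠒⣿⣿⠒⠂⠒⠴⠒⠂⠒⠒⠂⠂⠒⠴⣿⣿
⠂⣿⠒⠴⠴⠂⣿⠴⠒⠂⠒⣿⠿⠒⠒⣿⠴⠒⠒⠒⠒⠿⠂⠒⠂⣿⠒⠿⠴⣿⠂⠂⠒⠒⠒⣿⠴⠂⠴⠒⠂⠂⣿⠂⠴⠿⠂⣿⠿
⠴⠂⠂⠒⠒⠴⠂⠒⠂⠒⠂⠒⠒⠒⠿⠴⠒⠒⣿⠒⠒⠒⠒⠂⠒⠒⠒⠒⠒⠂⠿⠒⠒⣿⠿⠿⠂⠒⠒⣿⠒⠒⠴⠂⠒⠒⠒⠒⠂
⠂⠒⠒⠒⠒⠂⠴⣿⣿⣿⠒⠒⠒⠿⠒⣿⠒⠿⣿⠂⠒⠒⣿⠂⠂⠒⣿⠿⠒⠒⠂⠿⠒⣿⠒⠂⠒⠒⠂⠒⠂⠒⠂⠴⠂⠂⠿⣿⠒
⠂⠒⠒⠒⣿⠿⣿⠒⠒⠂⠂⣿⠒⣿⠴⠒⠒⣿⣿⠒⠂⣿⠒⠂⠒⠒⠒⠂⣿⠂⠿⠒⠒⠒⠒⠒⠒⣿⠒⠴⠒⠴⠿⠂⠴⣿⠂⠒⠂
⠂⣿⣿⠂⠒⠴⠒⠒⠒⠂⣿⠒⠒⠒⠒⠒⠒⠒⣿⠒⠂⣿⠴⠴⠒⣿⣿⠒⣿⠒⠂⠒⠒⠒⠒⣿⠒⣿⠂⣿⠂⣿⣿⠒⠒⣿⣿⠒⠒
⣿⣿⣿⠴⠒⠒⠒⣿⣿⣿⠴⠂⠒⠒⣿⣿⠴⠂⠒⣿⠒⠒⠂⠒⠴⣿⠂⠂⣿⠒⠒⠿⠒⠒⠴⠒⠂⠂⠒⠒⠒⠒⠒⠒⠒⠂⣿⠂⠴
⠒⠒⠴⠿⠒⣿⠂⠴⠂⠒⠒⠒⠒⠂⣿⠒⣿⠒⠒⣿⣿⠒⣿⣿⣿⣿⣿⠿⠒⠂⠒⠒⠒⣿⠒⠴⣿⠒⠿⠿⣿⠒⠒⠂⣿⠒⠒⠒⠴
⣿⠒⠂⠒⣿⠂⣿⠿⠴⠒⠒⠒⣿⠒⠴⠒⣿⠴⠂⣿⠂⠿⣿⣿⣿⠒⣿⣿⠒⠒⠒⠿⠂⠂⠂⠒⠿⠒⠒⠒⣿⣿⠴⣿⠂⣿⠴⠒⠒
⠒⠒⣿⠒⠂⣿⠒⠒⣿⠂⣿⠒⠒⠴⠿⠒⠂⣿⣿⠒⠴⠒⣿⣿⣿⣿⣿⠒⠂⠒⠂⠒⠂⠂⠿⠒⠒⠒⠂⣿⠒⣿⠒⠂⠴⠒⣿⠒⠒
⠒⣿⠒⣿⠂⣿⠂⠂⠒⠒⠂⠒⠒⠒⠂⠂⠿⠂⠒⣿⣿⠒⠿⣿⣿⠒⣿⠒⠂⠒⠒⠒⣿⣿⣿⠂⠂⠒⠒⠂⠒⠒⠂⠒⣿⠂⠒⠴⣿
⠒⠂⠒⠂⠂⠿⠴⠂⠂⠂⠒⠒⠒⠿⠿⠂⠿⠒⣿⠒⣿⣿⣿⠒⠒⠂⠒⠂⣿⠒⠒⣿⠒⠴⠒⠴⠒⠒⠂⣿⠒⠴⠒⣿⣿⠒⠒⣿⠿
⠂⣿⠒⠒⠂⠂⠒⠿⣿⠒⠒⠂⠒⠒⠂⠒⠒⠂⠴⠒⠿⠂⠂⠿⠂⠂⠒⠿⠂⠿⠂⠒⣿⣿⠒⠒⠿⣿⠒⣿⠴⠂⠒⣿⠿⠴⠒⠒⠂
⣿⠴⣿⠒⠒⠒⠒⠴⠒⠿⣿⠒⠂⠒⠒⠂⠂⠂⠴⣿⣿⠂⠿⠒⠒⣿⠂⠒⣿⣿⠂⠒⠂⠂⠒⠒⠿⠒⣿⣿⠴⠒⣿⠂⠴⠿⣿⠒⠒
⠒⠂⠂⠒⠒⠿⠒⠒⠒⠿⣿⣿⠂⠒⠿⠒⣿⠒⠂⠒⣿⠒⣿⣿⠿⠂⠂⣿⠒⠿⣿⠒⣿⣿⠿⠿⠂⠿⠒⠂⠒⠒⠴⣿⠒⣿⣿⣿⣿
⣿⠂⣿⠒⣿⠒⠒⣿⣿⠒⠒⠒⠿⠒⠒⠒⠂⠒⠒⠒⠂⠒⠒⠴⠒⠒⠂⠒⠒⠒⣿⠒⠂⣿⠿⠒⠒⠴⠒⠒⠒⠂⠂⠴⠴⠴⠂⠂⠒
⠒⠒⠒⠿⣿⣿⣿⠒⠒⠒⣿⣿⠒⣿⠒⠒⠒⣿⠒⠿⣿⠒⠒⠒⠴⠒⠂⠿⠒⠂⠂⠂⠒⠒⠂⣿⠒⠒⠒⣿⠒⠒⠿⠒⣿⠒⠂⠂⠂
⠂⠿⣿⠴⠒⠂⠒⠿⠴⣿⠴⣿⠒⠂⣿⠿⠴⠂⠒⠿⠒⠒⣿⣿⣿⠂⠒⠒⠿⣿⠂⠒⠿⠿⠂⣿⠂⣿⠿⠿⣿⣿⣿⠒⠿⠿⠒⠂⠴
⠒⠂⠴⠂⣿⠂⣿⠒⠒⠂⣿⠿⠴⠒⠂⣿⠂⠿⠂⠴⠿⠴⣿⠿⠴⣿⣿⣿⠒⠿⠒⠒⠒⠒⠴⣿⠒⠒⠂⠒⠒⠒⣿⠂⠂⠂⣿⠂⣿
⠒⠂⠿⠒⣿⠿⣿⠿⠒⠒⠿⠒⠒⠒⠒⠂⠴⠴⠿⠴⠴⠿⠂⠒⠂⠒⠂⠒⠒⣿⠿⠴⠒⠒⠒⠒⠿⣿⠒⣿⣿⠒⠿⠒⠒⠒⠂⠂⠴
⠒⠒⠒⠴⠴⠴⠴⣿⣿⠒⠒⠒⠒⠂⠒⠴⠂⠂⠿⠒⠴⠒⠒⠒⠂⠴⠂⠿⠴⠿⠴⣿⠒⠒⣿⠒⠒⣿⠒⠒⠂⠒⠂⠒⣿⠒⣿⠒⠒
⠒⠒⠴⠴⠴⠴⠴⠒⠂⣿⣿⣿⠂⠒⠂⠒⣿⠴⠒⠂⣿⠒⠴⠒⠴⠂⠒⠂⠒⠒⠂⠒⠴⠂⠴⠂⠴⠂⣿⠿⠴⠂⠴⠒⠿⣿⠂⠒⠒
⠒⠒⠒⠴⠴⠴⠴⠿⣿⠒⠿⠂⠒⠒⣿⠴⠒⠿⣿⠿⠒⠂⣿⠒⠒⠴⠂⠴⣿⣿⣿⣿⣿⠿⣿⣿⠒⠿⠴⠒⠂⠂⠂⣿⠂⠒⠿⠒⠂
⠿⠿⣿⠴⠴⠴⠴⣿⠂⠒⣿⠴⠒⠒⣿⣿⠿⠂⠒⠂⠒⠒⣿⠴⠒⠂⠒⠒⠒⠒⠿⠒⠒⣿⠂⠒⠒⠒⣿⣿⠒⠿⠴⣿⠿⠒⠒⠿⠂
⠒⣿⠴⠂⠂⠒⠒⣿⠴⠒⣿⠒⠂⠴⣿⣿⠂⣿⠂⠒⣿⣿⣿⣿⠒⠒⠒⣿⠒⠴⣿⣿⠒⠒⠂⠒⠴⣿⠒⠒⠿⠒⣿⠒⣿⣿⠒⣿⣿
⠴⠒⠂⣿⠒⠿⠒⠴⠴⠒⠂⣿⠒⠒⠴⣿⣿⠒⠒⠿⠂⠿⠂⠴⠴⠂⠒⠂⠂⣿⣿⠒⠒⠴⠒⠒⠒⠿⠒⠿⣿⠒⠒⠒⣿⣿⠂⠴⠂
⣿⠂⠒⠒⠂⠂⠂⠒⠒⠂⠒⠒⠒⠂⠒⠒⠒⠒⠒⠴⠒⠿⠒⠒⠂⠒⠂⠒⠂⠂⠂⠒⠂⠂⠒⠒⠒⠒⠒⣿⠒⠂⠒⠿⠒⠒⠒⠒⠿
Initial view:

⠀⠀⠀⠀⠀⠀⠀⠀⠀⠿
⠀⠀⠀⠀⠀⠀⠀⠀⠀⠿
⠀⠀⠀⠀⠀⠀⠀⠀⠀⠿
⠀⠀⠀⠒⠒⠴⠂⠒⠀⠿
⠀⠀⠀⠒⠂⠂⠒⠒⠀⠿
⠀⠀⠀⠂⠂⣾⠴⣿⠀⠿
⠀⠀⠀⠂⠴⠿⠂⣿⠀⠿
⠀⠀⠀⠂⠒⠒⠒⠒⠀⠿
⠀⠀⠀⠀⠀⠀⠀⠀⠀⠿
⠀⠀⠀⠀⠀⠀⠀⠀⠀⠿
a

⠀⠀⠀⠀⠀⠀⠀⠀⠀⠀
⠀⠀⠀⠀⠀⠀⠀⠀⠀⠀
⠀⠀⠀⠀⠀⠀⠀⠀⠀⠀
⠀⠀⠀⣿⠒⠒⠴⠂⠒⠀
⠀⠀⠀⠒⠒⠂⠂⠒⠒⠀
⠀⠀⠀⠒⠂⣾⠒⠴⣿⠀
⠀⠀⠀⣿⠂⠴⠿⠂⣿⠀
⠀⠀⠀⠴⠂⠒⠒⠒⠒⠀
⠀⠀⠀⠀⠀⠀⠀⠀⠀⠀
⠀⠀⠀⠀⠀⠀⠀⠀⠀⠀

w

⠀⠀⠀⠀⠀⠀⠀⠀⠀⠀
⠀⠀⠀⠀⠀⠀⠀⠀⠀⠀
⠀⠀⠀⠀⠀⠀⠀⠀⠀⠀
⠀⠀⠀⠒⠒⠒⣿⣿⠀⠀
⠀⠀⠀⣿⠒⠒⠴⠂⠒⠀
⠀⠀⠀⠒⠒⣾⠂⠒⠒⠀
⠀⠀⠀⠒⠂⠂⠒⠴⣿⠀
⠀⠀⠀⣿⠂⠴⠿⠂⣿⠀
⠀⠀⠀⠴⠂⠒⠒⠒⠒⠀
⠀⠀⠀⠀⠀⠀⠀⠀⠀⠀

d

⠀⠀⠀⠀⠀⠀⠀⠀⠀⠿
⠀⠀⠀⠀⠀⠀⠀⠀⠀⠿
⠀⠀⠀⠀⠀⠀⠀⠀⠀⠿
⠀⠀⠒⠒⠒⣿⣿⠒⠀⠿
⠀⠀⣿⠒⠒⠴⠂⠒⠀⠿
⠀⠀⠒⠒⠂⣾⠒⠒⠀⠿
⠀⠀⠒⠂⠂⠒⠴⣿⠀⠿
⠀⠀⣿⠂⠴⠿⠂⣿⠀⠿
⠀⠀⠴⠂⠒⠒⠒⠒⠀⠿
⠀⠀⠀⠀⠀⠀⠀⠀⠀⠿

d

⠀⠀⠀⠀⠀⠀⠀⠀⠿⠿
⠀⠀⠀⠀⠀⠀⠀⠀⠿⠿
⠀⠀⠀⠀⠀⠀⠀⠀⠿⠿
⠀⠒⠒⠒⣿⣿⠒⠴⠿⠿
⠀⣿⠒⠒⠴⠂⠒⠒⠿⠿
⠀⠒⠒⠂⠂⣾⠒⠒⠿⠿
⠀⠒⠂⠂⠒⠴⣿⣿⠿⠿
⠀⣿⠂⠴⠿⠂⣿⠿⠿⠿
⠀⠴⠂⠒⠒⠒⠒⠀⠿⠿
⠀⠀⠀⠀⠀⠀⠀⠀⠿⠿

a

⠀⠀⠀⠀⠀⠀⠀⠀⠀⠿
⠀⠀⠀⠀⠀⠀⠀⠀⠀⠿
⠀⠀⠀⠀⠀⠀⠀⠀⠀⠿
⠀⠀⠒⠒⠒⣿⣿⠒⠴⠿
⠀⠀⣿⠒⠒⠴⠂⠒⠒⠿
⠀⠀⠒⠒⠂⣾⠒⠒⠒⠿
⠀⠀⠒⠂⠂⠒⠴⣿⣿⠿
⠀⠀⣿⠂⠴⠿⠂⣿⠿⠿
⠀⠀⠴⠂⠒⠒⠒⠒⠀⠿
⠀⠀⠀⠀⠀⠀⠀⠀⠀⠿

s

⠀⠀⠀⠀⠀⠀⠀⠀⠀⠿
⠀⠀⠀⠀⠀⠀⠀⠀⠀⠿
⠀⠀⠒⠒⠒⣿⣿⠒⠴⠿
⠀⠀⣿⠒⠒⠴⠂⠒⠒⠿
⠀⠀⠒⠒⠂⠂⠒⠒⠒⠿
⠀⠀⠒⠂⠂⣾⠴⣿⣿⠿
⠀⠀⣿⠂⠴⠿⠂⣿⠿⠿
⠀⠀⠴⠂⠒⠒⠒⠒⠀⠿
⠀⠀⠀⠀⠀⠀⠀⠀⠀⠿
⠀⠀⠀⠀⠀⠀⠀⠀⠀⠿

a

⠀⠀⠀⠀⠀⠀⠀⠀⠀⠀
⠀⠀⠀⠀⠀⠀⠀⠀⠀⠀
⠀⠀⠀⠒⠒⠒⣿⣿⠒⠴
⠀⠀⠀⣿⠒⠒⠴⠂⠒⠒
⠀⠀⠀⠒⠒⠂⠂⠒⠒⠒
⠀⠀⠀⠒⠂⣾⠒⠴⣿⣿
⠀⠀⠀⣿⠂⠴⠿⠂⣿⠿
⠀⠀⠀⠴⠂⠒⠒⠒⠒⠀
⠀⠀⠀⠀⠀⠀⠀⠀⠀⠀
⠀⠀⠀⠀⠀⠀⠀⠀⠀⠀

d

⠀⠀⠀⠀⠀⠀⠀⠀⠀⠿
⠀⠀⠀⠀⠀⠀⠀⠀⠀⠿
⠀⠀⠒⠒⠒⣿⣿⠒⠴⠿
⠀⠀⣿⠒⠒⠴⠂⠒⠒⠿
⠀⠀⠒⠒⠂⠂⠒⠒⠒⠿
⠀⠀⠒⠂⠂⣾⠴⣿⣿⠿
⠀⠀⣿⠂⠴⠿⠂⣿⠿⠿
⠀⠀⠴⠂⠒⠒⠒⠒⠀⠿
⠀⠀⠀⠀⠀⠀⠀⠀⠀⠿
⠀⠀⠀⠀⠀⠀⠀⠀⠀⠿

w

⠀⠀⠀⠀⠀⠀⠀⠀⠀⠿
⠀⠀⠀⠀⠀⠀⠀⠀⠀⠿
⠀⠀⠀⠀⠀⠀⠀⠀⠀⠿
⠀⠀⠒⠒⠒⣿⣿⠒⠴⠿
⠀⠀⣿⠒⠒⠴⠂⠒⠒⠿
⠀⠀⠒⠒⠂⣾⠒⠒⠒⠿
⠀⠀⠒⠂⠂⠒⠴⣿⣿⠿
⠀⠀⣿⠂⠴⠿⠂⣿⠿⠿
⠀⠀⠴⠂⠒⠒⠒⠒⠀⠿
⠀⠀⠀⠀⠀⠀⠀⠀⠀⠿

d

⠀⠀⠀⠀⠀⠀⠀⠀⠿⠿
⠀⠀⠀⠀⠀⠀⠀⠀⠿⠿
⠀⠀⠀⠀⠀⠀⠀⠀⠿⠿
⠀⠒⠒⠒⣿⣿⠒⠴⠿⠿
⠀⣿⠒⠒⠴⠂⠒⠒⠿⠿
⠀⠒⠒⠂⠂⣾⠒⠒⠿⠿
⠀⠒⠂⠂⠒⠴⣿⣿⠿⠿
⠀⣿⠂⠴⠿⠂⣿⠿⠿⠿
⠀⠴⠂⠒⠒⠒⠒⠀⠿⠿
⠀⠀⠀⠀⠀⠀⠀⠀⠿⠿

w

⠀⠀⠀⠀⠀⠀⠀⠀⠿⠿
⠀⠀⠀⠀⠀⠀⠀⠀⠿⠿
⠀⠀⠀⠀⠀⠀⠀⠀⠿⠿
⠀⠀⠀⠂⠴⠂⠒⣿⠿⠿
⠀⠒⠒⠒⣿⣿⠒⠴⠿⠿
⠀⣿⠒⠒⠴⣾⠒⠒⠿⠿
⠀⠒⠒⠂⠂⠒⠒⠒⠿⠿
⠀⠒⠂⠂⠒⠴⣿⣿⠿⠿
⠀⣿⠂⠴⠿⠂⣿⠿⠿⠿
⠀⠴⠂⠒⠒⠒⠒⠀⠿⠿

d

⠀⠀⠀⠀⠀⠀⠀⠿⠿⠿
⠀⠀⠀⠀⠀⠀⠀⠿⠿⠿
⠀⠀⠀⠀⠀⠀⠀⠿⠿⠿
⠀⠀⠂⠴⠂⠒⣿⠿⠿⠿
⠒⠒⠒⣿⣿⠒⠴⠿⠿⠿
⣿⠒⠒⠴⠂⣾⠒⠿⠿⠿
⠒⠒⠂⠂⠒⠒⠒⠿⠿⠿
⠒⠂⠂⠒⠴⣿⣿⠿⠿⠿
⣿⠂⠴⠿⠂⣿⠿⠿⠿⠿
⠴⠂⠒⠒⠒⠒⠀⠿⠿⠿

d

⠀⠀⠀⠀⠀⠀⠿⠿⠿⠿
⠀⠀⠀⠀⠀⠀⠿⠿⠿⠿
⠀⠀⠀⠀⠀⠀⠿⠿⠿⠿
⠀⠂⠴⠂⠒⣿⠿⠿⠿⠿
⠒⠒⣿⣿⠒⠴⠿⠿⠿⠿
⠒⠒⠴⠂⠒⣾⠿⠿⠿⠿
⠒⠂⠂⠒⠒⠒⠿⠿⠿⠿
⠂⠂⠒⠴⣿⣿⠿⠿⠿⠿
⠂⠴⠿⠂⣿⠿⠿⠿⠿⠿
⠂⠒⠒⠒⠒⠀⠿⠿⠿⠿

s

⠀⠀⠀⠀⠀⠀⠿⠿⠿⠿
⠀⠀⠀⠀⠀⠀⠿⠿⠿⠿
⠀⠂⠴⠂⠒⣿⠿⠿⠿⠿
⠒⠒⣿⣿⠒⠴⠿⠿⠿⠿
⠒⠒⠴⠂⠒⠒⠿⠿⠿⠿
⠒⠂⠂⠒⠒⣾⠿⠿⠿⠿
⠂⠂⠒⠴⣿⣿⠿⠿⠿⠿
⠂⠴⠿⠂⣿⠿⠿⠿⠿⠿
⠂⠒⠒⠒⠒⠀⠿⠿⠿⠿
⠀⠀⠀⠀⠀⠀⠿⠿⠿⠿

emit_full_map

⠀⠀⠂⠴⠂⠒⣿
⠒⠒⠒⣿⣿⠒⠴
⣿⠒⠒⠴⠂⠒⠒
⠒⠒⠂⠂⠒⠒⣾
⠒⠂⠂⠒⠴⣿⣿
⣿⠂⠴⠿⠂⣿⠿
⠴⠂⠒⠒⠒⠒⠀

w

⠀⠀⠀⠀⠀⠀⠿⠿⠿⠿
⠀⠀⠀⠀⠀⠀⠿⠿⠿⠿
⠀⠀⠀⠀⠀⠀⠿⠿⠿⠿
⠀⠂⠴⠂⠒⣿⠿⠿⠿⠿
⠒⠒⣿⣿⠒⠴⠿⠿⠿⠿
⠒⠒⠴⠂⠒⣾⠿⠿⠿⠿
⠒⠂⠂⠒⠒⠒⠿⠿⠿⠿
⠂⠂⠒⠴⣿⣿⠿⠿⠿⠿
⠂⠴⠿⠂⣿⠿⠿⠿⠿⠿
⠂⠒⠒⠒⠒⠀⠿⠿⠿⠿

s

⠀⠀⠀⠀⠀⠀⠿⠿⠿⠿
⠀⠀⠀⠀⠀⠀⠿⠿⠿⠿
⠀⠂⠴⠂⠒⣿⠿⠿⠿⠿
⠒⠒⣿⣿⠒⠴⠿⠿⠿⠿
⠒⠒⠴⠂⠒⠒⠿⠿⠿⠿
⠒⠂⠂⠒⠒⣾⠿⠿⠿⠿
⠂⠂⠒⠴⣿⣿⠿⠿⠿⠿
⠂⠴⠿⠂⣿⠿⠿⠿⠿⠿
⠂⠒⠒⠒⠒⠀⠿⠿⠿⠿
⠀⠀⠀⠀⠀⠀⠿⠿⠿⠿

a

⠀⠀⠀⠀⠀⠀⠀⠿⠿⠿
⠀⠀⠀⠀⠀⠀⠀⠿⠿⠿
⠀⠀⠂⠴⠂⠒⣿⠿⠿⠿
⠒⠒⠒⣿⣿⠒⠴⠿⠿⠿
⣿⠒⠒⠴⠂⠒⠒⠿⠿⠿
⠒⠒⠂⠂⠒⣾⠒⠿⠿⠿
⠒⠂⠂⠒⠴⣿⣿⠿⠿⠿
⣿⠂⠴⠿⠂⣿⠿⠿⠿⠿
⠴⠂⠒⠒⠒⠒⠀⠿⠿⠿
⠀⠀⠀⠀⠀⠀⠀⠿⠿⠿

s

⠀⠀⠀⠀⠀⠀⠀⠿⠿⠿
⠀⠀⠂⠴⠂⠒⣿⠿⠿⠿
⠒⠒⠒⣿⣿⠒⠴⠿⠿⠿
⣿⠒⠒⠴⠂⠒⠒⠿⠿⠿
⠒⠒⠂⠂⠒⠒⠒⠿⠿⠿
⠒⠂⠂⠒⠴⣾⣿⠿⠿⠿
⣿⠂⠴⠿⠂⣿⠿⠿⠿⠿
⠴⠂⠒⠒⠒⠒⠂⠿⠿⠿
⠀⠀⠀⠀⠀⠀⠀⠿⠿⠿
⠀⠀⠀⠀⠀⠀⠀⠿⠿⠿

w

⠀⠀⠀⠀⠀⠀⠀⠿⠿⠿
⠀⠀⠀⠀⠀⠀⠀⠿⠿⠿
⠀⠀⠂⠴⠂⠒⣿⠿⠿⠿
⠒⠒⠒⣿⣿⠒⠴⠿⠿⠿
⣿⠒⠒⠴⠂⠒⠒⠿⠿⠿
⠒⠒⠂⠂⠒⣾⠒⠿⠿⠿
⠒⠂⠂⠒⠴⣿⣿⠿⠿⠿
⣿⠂⠴⠿⠂⣿⠿⠿⠿⠿
⠴⠂⠒⠒⠒⠒⠂⠿⠿⠿
⠀⠀⠀⠀⠀⠀⠀⠿⠿⠿

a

⠀⠀⠀⠀⠀⠀⠀⠀⠿⠿
⠀⠀⠀⠀⠀⠀⠀⠀⠿⠿
⠀⠀⠀⠂⠴⠂⠒⣿⠿⠿
⠀⠒⠒⠒⣿⣿⠒⠴⠿⠿
⠀⣿⠒⠒⠴⠂⠒⠒⠿⠿
⠀⠒⠒⠂⠂⣾⠒⠒⠿⠿
⠀⠒⠂⠂⠒⠴⣿⣿⠿⠿
⠀⣿⠂⠴⠿⠂⣿⠿⠿⠿
⠀⠴⠂⠒⠒⠒⠒⠂⠿⠿
⠀⠀⠀⠀⠀⠀⠀⠀⠿⠿

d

⠀⠀⠀⠀⠀⠀⠀⠿⠿⠿
⠀⠀⠀⠀⠀⠀⠀⠿⠿⠿
⠀⠀⠂⠴⠂⠒⣿⠿⠿⠿
⠒⠒⠒⣿⣿⠒⠴⠿⠿⠿
⣿⠒⠒⠴⠂⠒⠒⠿⠿⠿
⠒⠒⠂⠂⠒⣾⠒⠿⠿⠿
⠒⠂⠂⠒⠴⣿⣿⠿⠿⠿
⣿⠂⠴⠿⠂⣿⠿⠿⠿⠿
⠴⠂⠒⠒⠒⠒⠂⠿⠿⠿
⠀⠀⠀⠀⠀⠀⠀⠿⠿⠿

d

⠀⠀⠀⠀⠀⠀⠿⠿⠿⠿
⠀⠀⠀⠀⠀⠀⠿⠿⠿⠿
⠀⠂⠴⠂⠒⣿⠿⠿⠿⠿
⠒⠒⣿⣿⠒⠴⠿⠿⠿⠿
⠒⠒⠴⠂⠒⠒⠿⠿⠿⠿
⠒⠂⠂⠒⠒⣾⠿⠿⠿⠿
⠂⠂⠒⠴⣿⣿⠿⠿⠿⠿
⠂⠴⠿⠂⣿⠿⠿⠿⠿⠿
⠂⠒⠒⠒⠒⠂⠿⠿⠿⠿
⠀⠀⠀⠀⠀⠀⠿⠿⠿⠿

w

⠀⠀⠀⠀⠀⠀⠿⠿⠿⠿
⠀⠀⠀⠀⠀⠀⠿⠿⠿⠿
⠀⠀⠀⠀⠀⠀⠿⠿⠿⠿
⠀⠂⠴⠂⠒⣿⠿⠿⠿⠿
⠒⠒⣿⣿⠒⠴⠿⠿⠿⠿
⠒⠒⠴⠂⠒⣾⠿⠿⠿⠿
⠒⠂⠂⠒⠒⠒⠿⠿⠿⠿
⠂⠂⠒⠴⣿⣿⠿⠿⠿⠿
⠂⠴⠿⠂⣿⠿⠿⠿⠿⠿
⠂⠒⠒⠒⠒⠂⠿⠿⠿⠿

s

⠀⠀⠀⠀⠀⠀⠿⠿⠿⠿
⠀⠀⠀⠀⠀⠀⠿⠿⠿⠿
⠀⠂⠴⠂⠒⣿⠿⠿⠿⠿
⠒⠒⣿⣿⠒⠴⠿⠿⠿⠿
⠒⠒⠴⠂⠒⠒⠿⠿⠿⠿
⠒⠂⠂⠒⠒⣾⠿⠿⠿⠿
⠂⠂⠒⠴⣿⣿⠿⠿⠿⠿
⠂⠴⠿⠂⣿⠿⠿⠿⠿⠿
⠂⠒⠒⠒⠒⠂⠿⠿⠿⠿
⠀⠀⠀⠀⠀⠀⠿⠿⠿⠿

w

⠀⠀⠀⠀⠀⠀⠿⠿⠿⠿
⠀⠀⠀⠀⠀⠀⠿⠿⠿⠿
⠀⠀⠀⠀⠀⠀⠿⠿⠿⠿
⠀⠂⠴⠂⠒⣿⠿⠿⠿⠿
⠒⠒⣿⣿⠒⠴⠿⠿⠿⠿
⠒⠒⠴⠂⠒⣾⠿⠿⠿⠿
⠒⠂⠂⠒⠒⠒⠿⠿⠿⠿
⠂⠂⠒⠴⣿⣿⠿⠿⠿⠿
⠂⠴⠿⠂⣿⠿⠿⠿⠿⠿
⠂⠒⠒⠒⠒⠂⠿⠿⠿⠿

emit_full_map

⠀⠀⠂⠴⠂⠒⣿
⠒⠒⠒⣿⣿⠒⠴
⣿⠒⠒⠴⠂⠒⣾
⠒⠒⠂⠂⠒⠒⠒
⠒⠂⠂⠒⠴⣿⣿
⣿⠂⠴⠿⠂⣿⠿
⠴⠂⠒⠒⠒⠒⠂
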